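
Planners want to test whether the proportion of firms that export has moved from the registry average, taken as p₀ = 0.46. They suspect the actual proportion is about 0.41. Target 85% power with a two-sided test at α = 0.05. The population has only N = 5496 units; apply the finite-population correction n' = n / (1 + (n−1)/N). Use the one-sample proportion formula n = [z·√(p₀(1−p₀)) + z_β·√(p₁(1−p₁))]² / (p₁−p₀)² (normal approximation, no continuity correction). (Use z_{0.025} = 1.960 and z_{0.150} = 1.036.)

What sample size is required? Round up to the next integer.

n = [z_{α/2}·√(p₀q₀) + z_β·√(p₁q₁)]² / (p₁ − p₀)²
  = [1.960·√(0.46·0.54) + 1.036·√(0.41·0.59)]² / (-0.05)²
  = [1.960·0.4984 + 1.036·0.4918]² / 0.0025
  = [1.4864]² / 0.0025
  = 883.75
Finite-population correction (N = 5496): 883.75 / (1 + (883.75 − 1)/5496) = 761.45.
Round up → n = 762.

n = 762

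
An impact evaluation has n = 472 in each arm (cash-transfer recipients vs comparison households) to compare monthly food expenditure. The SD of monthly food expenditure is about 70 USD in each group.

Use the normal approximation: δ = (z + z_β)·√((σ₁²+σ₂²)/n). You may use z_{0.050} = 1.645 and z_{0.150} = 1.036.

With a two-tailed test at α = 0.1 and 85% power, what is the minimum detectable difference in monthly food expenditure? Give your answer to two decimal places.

Minimum detectable difference ≈ 12.22 USD

δ = (z_{α/2} + z_β) · √((σ₁²+σ₂²)/n)
  = (1.645 + 1.036) · √(9800/472)
  = 2.681 · √20.7627
  = 2.681 · 4.5566
  = 12.2163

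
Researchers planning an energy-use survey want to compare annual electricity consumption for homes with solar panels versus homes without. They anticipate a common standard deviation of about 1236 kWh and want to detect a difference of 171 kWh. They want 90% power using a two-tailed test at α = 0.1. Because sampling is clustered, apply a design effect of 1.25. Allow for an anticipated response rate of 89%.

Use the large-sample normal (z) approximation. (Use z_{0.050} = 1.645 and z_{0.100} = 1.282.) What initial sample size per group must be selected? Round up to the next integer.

n = 1258 per group

n = (z_{α/2} + z_β)² · (σ₁² + σ₂²) / δ²
  = (1.645 + 1.282)² · (2·1236² = 3055392) / 171²
  = 8.5673 · 3055392 / 29241
  = 895.20
Design effect: 1.25 × 895.20 = 1119.00.
Adjust for 89% response: 1119.00 / 0.89 = 1257.30.
Round up → n = 1258 per group.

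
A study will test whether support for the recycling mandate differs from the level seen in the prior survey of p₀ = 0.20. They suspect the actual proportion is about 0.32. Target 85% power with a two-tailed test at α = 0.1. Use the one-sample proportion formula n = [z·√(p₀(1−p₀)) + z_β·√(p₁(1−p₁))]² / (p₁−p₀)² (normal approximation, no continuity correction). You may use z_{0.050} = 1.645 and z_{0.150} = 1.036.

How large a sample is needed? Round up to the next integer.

n = [z_{α/2}·√(p₀q₀) + z_β·√(p₁q₁)]² / (p₁ − p₀)²
  = [1.645·√(0.20·0.80) + 1.036·√(0.32·0.68)]² / (0.12)²
  = [1.645·0.4000 + 1.036·0.4665]² / 0.0144
  = [1.1413]² / 0.0144
  = 90.45
Round up → n = 91.

n = 91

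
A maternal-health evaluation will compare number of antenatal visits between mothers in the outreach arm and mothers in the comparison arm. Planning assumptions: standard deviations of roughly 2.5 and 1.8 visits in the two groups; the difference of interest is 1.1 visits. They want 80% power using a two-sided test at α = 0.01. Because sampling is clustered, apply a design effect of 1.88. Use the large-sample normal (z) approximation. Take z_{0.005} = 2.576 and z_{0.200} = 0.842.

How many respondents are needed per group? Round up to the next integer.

n = 173 per group

n = (z_{α/2} + z_β)² · (σ₁² + σ₂²) / δ²
  = (2.576 + 0.842)² · (2.5² + 1.8² = 9.49) / 1.1²
  = 11.6827 · 9.49 / 1.21
  = 91.63
Design effect: 1.88 × 91.63 = 172.26.
Round up → n = 173 per group.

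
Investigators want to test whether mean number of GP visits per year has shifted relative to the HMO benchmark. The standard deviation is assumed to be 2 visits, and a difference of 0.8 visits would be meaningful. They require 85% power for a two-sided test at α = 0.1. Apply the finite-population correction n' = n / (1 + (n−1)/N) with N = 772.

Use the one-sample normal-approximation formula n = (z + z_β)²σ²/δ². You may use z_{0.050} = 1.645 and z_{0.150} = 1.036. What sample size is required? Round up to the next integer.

n = 43

n = (z_{α/2} + z_β)² · σ² / δ²
  = (1.645 + 1.036)² · 2² / 0.8²
  = 7.1878 · 4 / 0.64
  = 44.92
Finite-population correction (N = 772): 44.92 / (1 + (44.92 − 1)/772) = 42.51.
Round up → n = 43.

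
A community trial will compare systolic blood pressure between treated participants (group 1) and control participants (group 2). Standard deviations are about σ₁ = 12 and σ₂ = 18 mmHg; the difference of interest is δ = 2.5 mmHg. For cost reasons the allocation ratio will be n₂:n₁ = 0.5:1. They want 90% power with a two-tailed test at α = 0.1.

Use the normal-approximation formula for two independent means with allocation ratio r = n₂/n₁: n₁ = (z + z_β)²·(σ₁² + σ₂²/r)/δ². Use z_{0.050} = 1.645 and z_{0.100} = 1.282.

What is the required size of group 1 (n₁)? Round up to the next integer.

n₁ = 1086

n₁ = (z_{α/2} + z_β)² · (σ₁² + σ₂²/r) / δ²
   = (1.645 + 1.282)² · (12² + 18²/0.5) / 2.5²
   = 8.5673 · (144 + 648) / 6.25
   = 8.5673 · 792 / 6.25
   = 1085.65
Round up → n₁ = 1086; n₂ = r·n₁ = 0.5 × 1086 = 543.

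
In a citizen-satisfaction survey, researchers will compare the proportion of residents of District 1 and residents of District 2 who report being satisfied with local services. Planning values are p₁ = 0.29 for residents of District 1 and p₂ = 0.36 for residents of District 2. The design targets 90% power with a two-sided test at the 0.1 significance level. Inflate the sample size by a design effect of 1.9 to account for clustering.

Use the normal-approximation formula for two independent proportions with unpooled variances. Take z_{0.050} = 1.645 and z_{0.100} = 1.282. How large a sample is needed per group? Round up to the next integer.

n = (z_{α/2} + z_β)² · [p₁(1−p₁) + p₂(1−p₂)] / (p₁ − p₂)²
  = (1.645 + 1.282)² · (0.29·0.71 + 0.36·0.64) / (-0.07)²
  = (2.927)² · (0.2059 + 0.2304) / 0.0049
  = 8.5673 · 0.4363 / 0.0049
  = 762.84
Design effect: 1.9 × 762.84 = 1449.40.
Round up → n = 1450 per group.

n = 1450 per group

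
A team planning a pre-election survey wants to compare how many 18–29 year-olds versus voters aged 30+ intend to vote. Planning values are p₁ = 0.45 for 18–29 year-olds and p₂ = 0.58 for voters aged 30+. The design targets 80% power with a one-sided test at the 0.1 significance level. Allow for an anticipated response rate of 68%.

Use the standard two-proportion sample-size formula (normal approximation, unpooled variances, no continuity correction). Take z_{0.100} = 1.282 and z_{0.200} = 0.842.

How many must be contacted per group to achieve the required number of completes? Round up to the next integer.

n = (z_α + z_β)² · [p₁(1−p₁) + p₂(1−p₂)] / (p₁ − p₂)²
  = (1.282 + 0.842)² · (0.45·0.55 + 0.58·0.42) / (-0.13)²
  = (2.124)² · (0.2475 + 0.2436) / 0.0169
  = 4.5114 · 0.4911 / 0.0169
  = 131.10
Adjust for 68% response: 131.10 / 0.68 = 192.79.
Round up → n = 193 per group.

n = 193 per group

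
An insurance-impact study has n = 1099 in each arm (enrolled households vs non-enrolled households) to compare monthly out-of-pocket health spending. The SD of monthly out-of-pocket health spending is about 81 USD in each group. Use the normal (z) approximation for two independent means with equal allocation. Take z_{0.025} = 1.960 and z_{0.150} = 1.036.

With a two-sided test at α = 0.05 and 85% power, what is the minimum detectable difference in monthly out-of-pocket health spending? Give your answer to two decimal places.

Minimum detectable difference ≈ 10.35 USD

δ = (z_{α/2} + z_β) · √((σ₁²+σ₂²)/n)
  = (1.960 + 1.036) · √(13122/1099)
  = 2.996 · √11.9399
  = 2.996 · 3.4554
  = 10.3524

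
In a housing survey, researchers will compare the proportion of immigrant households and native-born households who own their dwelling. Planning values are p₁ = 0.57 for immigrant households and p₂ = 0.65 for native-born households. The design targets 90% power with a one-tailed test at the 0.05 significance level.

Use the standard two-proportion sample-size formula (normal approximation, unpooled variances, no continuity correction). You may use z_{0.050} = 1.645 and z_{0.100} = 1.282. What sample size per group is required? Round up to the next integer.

n = 633 per group

n = (z_α + z_β)² · [p₁(1−p₁) + p₂(1−p₂)] / (p₁ − p₂)²
  = (1.645 + 1.282)² · (0.57·0.43 + 0.65·0.35) / (-0.08)²
  = (2.927)² · (0.2451 + 0.2275) / 0.0064
  = 8.5673 · 0.4726 / 0.0064
  = 632.64
Round up → n = 633 per group.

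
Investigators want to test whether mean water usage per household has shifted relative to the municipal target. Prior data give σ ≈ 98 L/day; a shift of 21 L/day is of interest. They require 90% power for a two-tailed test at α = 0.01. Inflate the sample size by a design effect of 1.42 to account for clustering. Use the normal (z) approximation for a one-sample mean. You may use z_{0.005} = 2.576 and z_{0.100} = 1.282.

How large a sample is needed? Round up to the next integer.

n = (z_{α/2} + z_β)² · σ² / δ²
  = (2.576 + 1.282)² · 98² / 21²
  = 14.8842 · 9604 / 441
  = 324.14
Design effect: 1.42 × 324.14 = 460.28.
Round up → n = 461.

n = 461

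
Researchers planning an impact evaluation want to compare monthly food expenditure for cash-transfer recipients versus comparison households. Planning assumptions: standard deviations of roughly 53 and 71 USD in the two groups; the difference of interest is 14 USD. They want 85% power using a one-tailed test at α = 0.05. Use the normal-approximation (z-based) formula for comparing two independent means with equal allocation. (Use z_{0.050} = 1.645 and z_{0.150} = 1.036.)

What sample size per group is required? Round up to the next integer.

n = (z_α + z_β)² · (σ₁² + σ₂²) / δ²
  = (1.645 + 1.036)² · (53² + 71² = 7850) / 14²
  = 7.1878 · 7850 / 196
  = 287.88
Round up → n = 288 per group.

n = 288 per group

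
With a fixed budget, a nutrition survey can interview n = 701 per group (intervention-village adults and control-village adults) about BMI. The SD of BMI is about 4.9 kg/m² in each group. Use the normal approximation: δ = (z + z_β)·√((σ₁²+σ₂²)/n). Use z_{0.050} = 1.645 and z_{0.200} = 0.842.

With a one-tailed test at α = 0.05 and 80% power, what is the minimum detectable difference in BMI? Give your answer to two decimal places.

δ = (z_α + z_β) · √((σ₁²+σ₂²)/n)
  = (1.645 + 0.842) · √(48.02/701)
  = 2.487 · √0.0685
  = 2.487 · 0.2617
  = 0.6509

Minimum detectable difference ≈ 0.65 kg/m²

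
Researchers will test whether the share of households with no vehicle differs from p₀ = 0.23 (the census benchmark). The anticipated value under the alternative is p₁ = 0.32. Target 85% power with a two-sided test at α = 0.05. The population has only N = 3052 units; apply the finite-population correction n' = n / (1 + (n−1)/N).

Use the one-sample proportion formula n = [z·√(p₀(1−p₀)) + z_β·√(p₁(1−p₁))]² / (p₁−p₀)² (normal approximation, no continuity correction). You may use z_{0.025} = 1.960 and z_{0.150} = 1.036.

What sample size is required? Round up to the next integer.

n = 198

n = [z_{α/2}·√(p₀q₀) + z_β·√(p₁q₁)]² / (p₁ − p₀)²
  = [1.960·√(0.23·0.77) + 1.036·√(0.32·0.68)]² / (0.09)²
  = [1.960·0.4208 + 1.036·0.4665]² / 0.0081
  = [1.3081]² / 0.0081
  = 211.25
Finite-population correction (N = 3052): 211.25 / (1 + (211.25 − 1)/3052) = 197.64.
Round up → n = 198.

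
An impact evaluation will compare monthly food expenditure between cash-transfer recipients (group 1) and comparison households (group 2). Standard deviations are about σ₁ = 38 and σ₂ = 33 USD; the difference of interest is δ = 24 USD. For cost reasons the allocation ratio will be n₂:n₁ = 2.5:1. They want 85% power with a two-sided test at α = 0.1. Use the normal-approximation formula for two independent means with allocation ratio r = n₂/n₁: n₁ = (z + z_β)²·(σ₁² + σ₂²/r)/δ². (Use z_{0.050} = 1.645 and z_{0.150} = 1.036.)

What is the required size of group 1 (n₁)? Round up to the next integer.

n₁ = 24

n₁ = (z_{α/2} + z_β)² · (σ₁² + σ₂²/r) / δ²
   = (1.645 + 1.036)² · (38² + 33²/2.5) / 24²
   = 7.1878 · (1444 + 435.6) / 576
   = 7.1878 · 1879.6 / 576
   = 23.46
Round up → n₁ = 24; n₂ = r·n₁ = 2.5 × 24 = 60.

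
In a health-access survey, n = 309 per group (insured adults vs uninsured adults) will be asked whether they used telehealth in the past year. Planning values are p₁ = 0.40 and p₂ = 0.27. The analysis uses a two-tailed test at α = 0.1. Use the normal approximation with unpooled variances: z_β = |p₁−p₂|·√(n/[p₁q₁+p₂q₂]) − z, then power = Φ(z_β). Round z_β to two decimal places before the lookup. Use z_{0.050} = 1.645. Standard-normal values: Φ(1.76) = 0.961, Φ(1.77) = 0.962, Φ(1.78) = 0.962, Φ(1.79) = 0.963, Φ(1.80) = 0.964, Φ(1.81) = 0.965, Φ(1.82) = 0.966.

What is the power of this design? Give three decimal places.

Power ≈ 0.965

z_β = |p₁−p₂|·√(n/[p₁q₁+p₂q₂]) − z_{α/2}
    = 0.13 · √(309/0.4371) − 1.645
    = 0.13 · 26.5882 − 1.645
    = 3.4565 − 1.645 = 1.8115 → 1.81
Power = Φ(1.81) = 0.965.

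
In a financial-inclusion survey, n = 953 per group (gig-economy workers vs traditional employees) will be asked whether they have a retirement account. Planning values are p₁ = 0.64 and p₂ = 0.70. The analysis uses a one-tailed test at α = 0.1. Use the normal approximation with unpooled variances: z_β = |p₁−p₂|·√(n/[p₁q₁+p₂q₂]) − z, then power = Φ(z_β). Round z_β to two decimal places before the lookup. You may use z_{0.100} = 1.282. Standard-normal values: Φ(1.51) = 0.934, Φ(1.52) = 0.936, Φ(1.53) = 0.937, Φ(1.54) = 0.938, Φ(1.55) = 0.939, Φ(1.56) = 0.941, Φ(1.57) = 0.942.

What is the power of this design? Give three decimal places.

Power ≈ 0.934

z_β = |p₁−p₂|·√(n/[p₁q₁+p₂q₂]) − z_α
    = 0.06 · √(953/0.4404) − 1.282
    = 0.06 · 46.5182 − 1.282
    = 2.7911 − 1.282 = 1.5091 → 1.51
Power = Φ(1.51) = 0.934.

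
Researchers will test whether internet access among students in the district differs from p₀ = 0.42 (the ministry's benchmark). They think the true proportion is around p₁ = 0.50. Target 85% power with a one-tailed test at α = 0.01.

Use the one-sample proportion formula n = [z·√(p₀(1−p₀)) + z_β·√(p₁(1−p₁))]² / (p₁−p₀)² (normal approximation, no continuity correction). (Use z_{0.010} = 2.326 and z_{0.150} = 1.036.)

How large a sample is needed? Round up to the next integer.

n = 434

n = [z_α·√(p₀q₀) + z_β·√(p₁q₁)]² / (p₁ − p₀)²
  = [2.326·√(0.42·0.58) + 1.036·√(0.50·0.50)]² / (0.08)²
  = [2.326·0.4936 + 1.036·0.5000]² / 0.0064
  = [1.6660]² / 0.0064
  = 433.69
Round up → n = 434.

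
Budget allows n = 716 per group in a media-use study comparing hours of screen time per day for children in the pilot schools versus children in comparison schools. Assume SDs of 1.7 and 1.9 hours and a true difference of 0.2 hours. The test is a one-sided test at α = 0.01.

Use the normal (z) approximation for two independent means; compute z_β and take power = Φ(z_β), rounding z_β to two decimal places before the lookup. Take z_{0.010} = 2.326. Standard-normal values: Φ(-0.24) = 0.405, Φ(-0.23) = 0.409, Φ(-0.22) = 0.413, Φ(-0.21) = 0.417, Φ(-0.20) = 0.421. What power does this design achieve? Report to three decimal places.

z_β = δ·√(n/(σ₁²+σ₂²)) − z_α
    = 0.2 · √(716/6.5) − 2.326
    = 0.2 · 10.49542 − 2.326
    = 2.0991 − 2.326 = -0.2269 → -0.23
Power = Φ(-0.23) = 0.409.

Power ≈ 0.409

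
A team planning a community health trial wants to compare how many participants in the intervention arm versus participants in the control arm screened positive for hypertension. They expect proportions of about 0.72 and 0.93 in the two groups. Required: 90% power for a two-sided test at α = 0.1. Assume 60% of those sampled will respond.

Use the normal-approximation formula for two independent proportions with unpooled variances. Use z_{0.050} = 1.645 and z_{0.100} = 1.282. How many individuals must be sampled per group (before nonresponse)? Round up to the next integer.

n = 87 per group

n = (z_{α/2} + z_β)² · [p₁(1−p₁) + p₂(1−p₂)] / (p₁ − p₂)²
  = (1.645 + 1.282)² · (0.72·0.28 + 0.93·0.07) / (-0.21)²
  = (2.927)² · (0.2016 + 0.0651) / 0.0441
  = 8.5673 · 0.2667 / 0.0441
  = 51.81
Adjust for 60% response: 51.81 / 0.60 = 86.35.
Round up → n = 87 per group.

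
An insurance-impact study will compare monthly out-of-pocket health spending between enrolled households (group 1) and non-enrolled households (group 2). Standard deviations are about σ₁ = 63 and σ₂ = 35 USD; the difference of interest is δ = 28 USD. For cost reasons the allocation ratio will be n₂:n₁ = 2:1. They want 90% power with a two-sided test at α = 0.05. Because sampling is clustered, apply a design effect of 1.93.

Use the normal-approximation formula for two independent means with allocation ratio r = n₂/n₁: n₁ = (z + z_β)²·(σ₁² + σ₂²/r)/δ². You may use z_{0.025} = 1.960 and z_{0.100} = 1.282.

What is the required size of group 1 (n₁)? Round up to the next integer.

n₁ = (z_{α/2} + z_β)² · (σ₁² + σ₂²/r) / δ²
   = (1.960 + 1.282)² · (63² + 35²/2) / 28²
   = 10.5106 · (3969 + 612.5) / 784
   = 10.5106 · 4581.5 / 784
   = 61.42
Design effect: 1.93 × 61.42 = 118.54.
Round up → n₁ = 119; n₂ = r·n₁ = 2 × 119 = 238.

n₁ = 119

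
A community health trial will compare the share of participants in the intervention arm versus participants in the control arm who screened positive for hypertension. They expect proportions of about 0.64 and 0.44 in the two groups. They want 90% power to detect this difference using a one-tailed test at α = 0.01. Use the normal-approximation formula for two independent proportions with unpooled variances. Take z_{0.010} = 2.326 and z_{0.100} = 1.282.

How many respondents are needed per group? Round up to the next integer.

n = 156 per group

n = (z_α + z_β)² · [p₁(1−p₁) + p₂(1−p₂)] / (p₁ − p₂)²
  = (2.326 + 1.282)² · (0.64·0.36 + 0.44·0.56) / (0.20)²
  = (3.608)² · (0.2304 + 0.2464) / 0.0400
  = 13.0177 · 0.4768 / 0.0400
  = 155.17
Round up → n = 156 per group.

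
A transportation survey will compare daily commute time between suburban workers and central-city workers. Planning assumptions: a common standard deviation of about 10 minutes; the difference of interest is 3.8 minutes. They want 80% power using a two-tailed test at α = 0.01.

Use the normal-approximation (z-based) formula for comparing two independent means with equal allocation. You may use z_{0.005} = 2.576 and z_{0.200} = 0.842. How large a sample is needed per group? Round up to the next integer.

n = 162 per group

n = (z_{α/2} + z_β)² · (σ₁² + σ₂²) / δ²
  = (2.576 + 0.842)² · (2·10² = 200) / 3.8²
  = 11.6827 · 200 / 14.44
  = 161.81
Round up → n = 162 per group.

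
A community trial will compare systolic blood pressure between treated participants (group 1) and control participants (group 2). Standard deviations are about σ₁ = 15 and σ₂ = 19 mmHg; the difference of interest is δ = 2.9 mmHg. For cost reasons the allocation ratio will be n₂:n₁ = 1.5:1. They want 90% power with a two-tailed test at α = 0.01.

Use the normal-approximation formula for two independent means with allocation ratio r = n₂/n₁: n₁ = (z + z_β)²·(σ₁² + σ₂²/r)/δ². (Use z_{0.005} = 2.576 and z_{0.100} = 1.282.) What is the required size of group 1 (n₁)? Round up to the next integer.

n₁ = (z_{α/2} + z_β)² · (σ₁² + σ₂²/r) / δ²
   = (2.576 + 1.282)² · (15² + 19²/1.5) / 2.9²
   = 14.8842 · (225 + 240.6667) / 8.41
   = 14.8842 · 465.6667 / 8.41
   = 824.14
Round up → n₁ = 825; n₂ = r·n₁ = 1.5 × 825 = 1238.

n₁ = 825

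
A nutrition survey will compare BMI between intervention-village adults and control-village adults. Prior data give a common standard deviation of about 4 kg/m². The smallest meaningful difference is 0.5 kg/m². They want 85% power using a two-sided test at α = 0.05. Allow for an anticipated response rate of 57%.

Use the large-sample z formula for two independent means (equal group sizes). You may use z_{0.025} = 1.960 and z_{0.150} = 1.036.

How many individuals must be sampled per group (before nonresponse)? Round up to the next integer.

n = (z_{α/2} + z_β)² · (σ₁² + σ₂²) / δ²
  = (1.960 + 1.036)² · (2·4² = 32) / 0.5²
  = 8.9760 · 32 / 0.25
  = 1148.93
Adjust for 57% response: 1148.93 / 0.57 = 2015.67.
Round up → n = 2016 per group.

n = 2016 per group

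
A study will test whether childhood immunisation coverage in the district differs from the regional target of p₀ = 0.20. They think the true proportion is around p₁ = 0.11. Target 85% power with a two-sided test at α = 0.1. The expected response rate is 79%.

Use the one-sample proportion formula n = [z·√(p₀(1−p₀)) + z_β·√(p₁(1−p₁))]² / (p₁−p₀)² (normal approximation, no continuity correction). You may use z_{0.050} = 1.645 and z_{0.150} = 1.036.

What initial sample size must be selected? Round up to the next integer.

n = 151

n = [z_{α/2}·√(p₀q₀) + z_β·√(p₁q₁)]² / (p₁ − p₀)²
  = [1.645·√(0.20·0.80) + 1.036·√(0.11·0.89)]² / (-0.09)²
  = [1.645·0.4000 + 1.036·0.3129]² / 0.0081
  = [0.9822]² / 0.0081
  = 119.09
Adjust for 79% response: 119.09 / 0.79 = 150.75.
Round up → n = 151.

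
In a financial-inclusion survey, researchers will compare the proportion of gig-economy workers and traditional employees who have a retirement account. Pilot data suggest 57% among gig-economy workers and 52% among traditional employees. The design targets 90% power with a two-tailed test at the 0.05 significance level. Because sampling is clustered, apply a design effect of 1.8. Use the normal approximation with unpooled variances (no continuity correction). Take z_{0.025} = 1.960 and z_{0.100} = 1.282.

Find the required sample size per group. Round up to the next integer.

n = 3744 per group

n = (z_{α/2} + z_β)² · [p₁(1−p₁) + p₂(1−p₂)] / (p₁ − p₂)²
  = (1.960 + 1.282)² · (0.57·0.43 + 0.52·0.48) / (0.05)²
  = (3.242)² · (0.2451 + 0.2496) / 0.0025
  = 10.5106 · 0.4947 / 0.0025
  = 2079.83
Design effect: 1.8 × 2079.83 = 3743.69.
Round up → n = 3744 per group.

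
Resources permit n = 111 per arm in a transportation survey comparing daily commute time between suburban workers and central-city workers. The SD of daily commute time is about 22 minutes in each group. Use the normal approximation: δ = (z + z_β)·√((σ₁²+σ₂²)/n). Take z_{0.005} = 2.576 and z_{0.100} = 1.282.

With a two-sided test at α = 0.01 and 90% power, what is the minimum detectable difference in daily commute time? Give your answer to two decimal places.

δ = (z_{α/2} + z_β) · √((σ₁²+σ₂²)/n)
  = (2.576 + 1.282) · √(968/111)
  = 3.858 · √8.7207
  = 3.858 · 2.9531
  = 11.3930

Minimum detectable difference ≈ 11.39 minutes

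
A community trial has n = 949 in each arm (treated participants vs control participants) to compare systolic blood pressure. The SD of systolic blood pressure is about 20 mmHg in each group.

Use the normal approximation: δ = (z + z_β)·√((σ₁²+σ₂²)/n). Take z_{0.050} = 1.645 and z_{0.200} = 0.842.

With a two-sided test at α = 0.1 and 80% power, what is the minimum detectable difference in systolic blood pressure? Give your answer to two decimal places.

Minimum detectable difference ≈ 2.28 mmHg

δ = (z_{α/2} + z_β) · √((σ₁²+σ₂²)/n)
  = (1.645 + 0.842) · √(800/949)
  = 2.487 · √0.84299
  = 2.487 · 0.9181
  = 2.2834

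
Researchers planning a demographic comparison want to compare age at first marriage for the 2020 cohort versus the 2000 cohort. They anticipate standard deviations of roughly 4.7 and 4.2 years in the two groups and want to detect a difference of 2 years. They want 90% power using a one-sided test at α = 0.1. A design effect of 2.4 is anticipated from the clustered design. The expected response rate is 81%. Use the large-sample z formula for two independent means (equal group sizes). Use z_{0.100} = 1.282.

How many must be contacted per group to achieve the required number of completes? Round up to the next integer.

n = (z_α + z_β)² · (σ₁² + σ₂²) / δ²
  = (1.282 + 1.282)² · (4.7² + 4.2² = 39.73) / 2²
  = 6.5741 · 39.73 / 4
  = 65.30
Design effect: 2.4 × 65.30 = 156.71.
Adjust for 81% response: 156.71 / 0.81 = 193.47.
Round up → n = 194 per group.

n = 194 per group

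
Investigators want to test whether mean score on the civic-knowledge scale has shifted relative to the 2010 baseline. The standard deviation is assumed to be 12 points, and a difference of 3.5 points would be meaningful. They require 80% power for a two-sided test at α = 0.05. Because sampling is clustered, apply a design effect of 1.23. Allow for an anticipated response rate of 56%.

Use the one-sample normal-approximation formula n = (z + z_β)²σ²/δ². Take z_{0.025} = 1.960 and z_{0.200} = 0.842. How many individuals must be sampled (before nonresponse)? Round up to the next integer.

n = 203

n = (z_{α/2} + z_β)² · σ² / δ²
  = (1.960 + 0.842)² · 12² / 3.5²
  = 7.8512 · 144 / 12.25
  = 92.29
Design effect: 1.23 × 92.29 = 113.52.
Adjust for 56% response: 113.52 / 0.56 = 202.71.
Round up → n = 203.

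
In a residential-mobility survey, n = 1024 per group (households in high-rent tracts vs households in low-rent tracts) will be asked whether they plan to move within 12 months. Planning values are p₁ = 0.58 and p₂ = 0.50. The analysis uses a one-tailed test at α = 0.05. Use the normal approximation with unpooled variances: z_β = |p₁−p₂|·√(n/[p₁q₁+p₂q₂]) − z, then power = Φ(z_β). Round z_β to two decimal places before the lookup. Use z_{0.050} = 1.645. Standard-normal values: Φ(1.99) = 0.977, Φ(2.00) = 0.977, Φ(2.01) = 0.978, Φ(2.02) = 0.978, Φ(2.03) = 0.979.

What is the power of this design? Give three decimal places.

Power ≈ 0.977

z_β = |p₁−p₂|·√(n/[p₁q₁+p₂q₂]) − z_α
    = 0.08 · √(1024/0.4936) − 1.645
    = 0.08 · 45.5473 − 1.645
    = 3.6438 − 1.645 = 1.9988 → 2.00
Power = Φ(2.00) = 0.977.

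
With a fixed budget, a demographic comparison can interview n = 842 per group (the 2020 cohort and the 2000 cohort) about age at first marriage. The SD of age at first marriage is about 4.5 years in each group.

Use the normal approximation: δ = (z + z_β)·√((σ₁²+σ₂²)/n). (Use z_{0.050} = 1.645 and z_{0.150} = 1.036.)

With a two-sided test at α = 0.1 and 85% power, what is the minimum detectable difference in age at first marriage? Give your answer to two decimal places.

Minimum detectable difference ≈ 0.59 years

δ = (z_{α/2} + z_β) · √((σ₁²+σ₂²)/n)
  = (1.645 + 1.036) · √(40.5/842)
  = 2.681 · √0.0481
  = 2.681 · 0.2193
  = 0.5880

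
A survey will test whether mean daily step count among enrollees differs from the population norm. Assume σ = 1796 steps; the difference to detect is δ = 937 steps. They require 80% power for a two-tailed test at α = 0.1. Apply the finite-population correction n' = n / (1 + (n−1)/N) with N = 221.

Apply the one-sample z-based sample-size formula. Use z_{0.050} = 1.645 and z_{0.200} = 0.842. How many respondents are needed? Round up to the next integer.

n = 21

n = (z_{α/2} + z_β)² · σ² / δ²
  = (1.645 + 0.842)² · 1796² / 937²
  = 6.1852 · 3225616 / 877969
  = 22.72
Finite-population correction (N = 221): 22.72 / (1 + (22.72 − 1)/221) = 20.69.
Round up → n = 21.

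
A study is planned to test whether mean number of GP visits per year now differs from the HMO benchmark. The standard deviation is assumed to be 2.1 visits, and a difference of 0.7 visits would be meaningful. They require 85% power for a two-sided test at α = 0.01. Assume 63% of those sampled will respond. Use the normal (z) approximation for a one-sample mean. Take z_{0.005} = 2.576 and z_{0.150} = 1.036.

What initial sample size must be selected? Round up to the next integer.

n = (z_{α/2} + z_β)² · σ² / δ²
  = (2.576 + 1.036)² · 2.1² / 0.7²
  = 13.0465 · 4.41 / 0.49
  = 117.42
Adjust for 63% response: 117.42 / 0.63 = 186.38.
Round up → n = 187.

n = 187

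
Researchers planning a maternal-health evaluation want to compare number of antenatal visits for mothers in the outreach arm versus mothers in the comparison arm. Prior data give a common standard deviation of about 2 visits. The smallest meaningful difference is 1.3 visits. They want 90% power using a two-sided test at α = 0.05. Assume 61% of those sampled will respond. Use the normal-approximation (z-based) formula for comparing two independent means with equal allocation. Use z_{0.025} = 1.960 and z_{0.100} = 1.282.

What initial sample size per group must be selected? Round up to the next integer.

n = (z_{α/2} + z_β)² · (σ₁² + σ₂²) / δ²
  = (1.960 + 1.282)² · (2·2² = 8) / 1.3²
  = 10.5106 · 8 / 1.69
  = 49.75
Adjust for 61% response: 49.75 / 0.61 = 81.56.
Round up → n = 82 per group.

n = 82 per group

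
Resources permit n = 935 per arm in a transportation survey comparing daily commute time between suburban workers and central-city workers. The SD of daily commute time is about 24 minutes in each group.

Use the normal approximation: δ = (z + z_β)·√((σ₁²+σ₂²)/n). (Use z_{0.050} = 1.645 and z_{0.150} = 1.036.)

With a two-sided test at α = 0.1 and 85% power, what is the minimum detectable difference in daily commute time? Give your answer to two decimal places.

Minimum detectable difference ≈ 2.98 minutes

δ = (z_{α/2} + z_β) · √((σ₁²+σ₂²)/n)
  = (1.645 + 1.036) · √(1152/935)
  = 2.681 · √1.2321
  = 2.681 · 1.1100
  = 2.9759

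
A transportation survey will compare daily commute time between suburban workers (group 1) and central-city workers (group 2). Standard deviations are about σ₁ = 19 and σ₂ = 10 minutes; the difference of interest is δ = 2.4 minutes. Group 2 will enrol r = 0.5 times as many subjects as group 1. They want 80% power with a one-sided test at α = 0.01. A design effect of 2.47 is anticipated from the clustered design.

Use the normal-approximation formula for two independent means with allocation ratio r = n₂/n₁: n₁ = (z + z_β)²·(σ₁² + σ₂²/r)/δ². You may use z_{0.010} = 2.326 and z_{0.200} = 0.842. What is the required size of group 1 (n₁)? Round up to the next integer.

n₁ = 2415

n₁ = (z_α + z_β)² · (σ₁² + σ₂²/r) / δ²
   = (2.326 + 0.842)² · (19² + 10²/0.5) / 2.4²
   = 10.0362 · (361 + 200) / 5.76
   = 10.0362 · 561 / 5.76
   = 977.49
Design effect: 2.47 × 977.49 = 2414.39.
Round up → n₁ = 2415; n₂ = r·n₁ = 0.5 × 2415 = 1208.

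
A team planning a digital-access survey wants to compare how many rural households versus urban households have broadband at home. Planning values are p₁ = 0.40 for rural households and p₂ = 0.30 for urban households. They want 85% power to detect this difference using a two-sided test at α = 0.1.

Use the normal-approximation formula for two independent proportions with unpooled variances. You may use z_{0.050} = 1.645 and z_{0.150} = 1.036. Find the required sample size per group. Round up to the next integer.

n = (z_{α/2} + z_β)² · [p₁(1−p₁) + p₂(1−p₂)] / (p₁ − p₂)²
  = (1.645 + 1.036)² · (0.40·0.60 + 0.30·0.70) / (0.10)²
  = (2.681)² · (0.2400 + 0.2100) / 0.0100
  = 7.1878 · 0.4500 / 0.0100
  = 323.45
Round up → n = 324 per group.

n = 324 per group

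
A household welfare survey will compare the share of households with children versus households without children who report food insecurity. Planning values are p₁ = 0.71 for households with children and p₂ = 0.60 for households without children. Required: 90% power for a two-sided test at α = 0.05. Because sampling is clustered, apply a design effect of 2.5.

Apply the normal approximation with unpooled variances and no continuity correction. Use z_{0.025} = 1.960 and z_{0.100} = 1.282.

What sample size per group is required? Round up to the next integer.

n = (z_{α/2} + z_β)² · [p₁(1−p₁) + p₂(1−p₂)] / (p₁ − p₂)²
  = (1.960 + 1.282)² · (0.71·0.29 + 0.60·0.40) / (0.11)²
  = (3.242)² · (0.2059 + 0.2400) / 0.0121
  = 10.5106 · 0.4459 / 0.0121
  = 387.33
Design effect: 2.5 × 387.33 = 968.32.
Round up → n = 969 per group.

n = 969 per group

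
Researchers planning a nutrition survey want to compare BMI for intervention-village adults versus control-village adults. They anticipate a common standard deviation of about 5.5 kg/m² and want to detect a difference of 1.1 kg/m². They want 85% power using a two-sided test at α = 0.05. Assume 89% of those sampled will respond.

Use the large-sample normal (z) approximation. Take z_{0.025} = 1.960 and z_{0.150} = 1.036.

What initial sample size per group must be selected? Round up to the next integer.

n = 505 per group

n = (z_{α/2} + z_β)² · (σ₁² + σ₂²) / δ²
  = (1.960 + 1.036)² · (2·5.5² = 60.5) / 1.1²
  = 8.9760 · 60.5 / 1.21
  = 448.80
Adjust for 89% response: 448.80 / 0.89 = 504.27.
Round up → n = 505 per group.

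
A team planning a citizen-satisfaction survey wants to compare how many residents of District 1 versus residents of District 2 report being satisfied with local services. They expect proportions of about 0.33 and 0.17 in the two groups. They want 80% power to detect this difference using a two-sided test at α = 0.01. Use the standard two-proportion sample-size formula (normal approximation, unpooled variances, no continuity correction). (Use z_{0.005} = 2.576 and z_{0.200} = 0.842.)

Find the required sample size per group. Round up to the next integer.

n = (z_{α/2} + z_β)² · [p₁(1−p₁) + p₂(1−p₂)] / (p₁ − p₂)²
  = (2.576 + 0.842)² · (0.33·0.67 + 0.17·0.83) / (0.16)²
  = (3.418)² · (0.2211 + 0.1411) / 0.0256
  = 11.6827 · 0.3622 / 0.0256
  = 165.29
Round up → n = 166 per group.

n = 166 per group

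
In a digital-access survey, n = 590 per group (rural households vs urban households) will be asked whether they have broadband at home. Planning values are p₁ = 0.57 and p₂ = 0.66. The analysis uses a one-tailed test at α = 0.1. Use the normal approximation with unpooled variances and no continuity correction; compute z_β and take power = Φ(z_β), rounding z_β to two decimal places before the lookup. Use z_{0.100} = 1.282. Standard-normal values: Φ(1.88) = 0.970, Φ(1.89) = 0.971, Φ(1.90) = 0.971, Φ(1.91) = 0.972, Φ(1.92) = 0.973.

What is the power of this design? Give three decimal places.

Power ≈ 0.972

z_β = |p₁−p₂|·√(n/[p₁q₁+p₂q₂]) − z_α
    = 0.09 · √(590/0.4695) − 1.282
    = 0.09 · 35.4493 − 1.282
    = 3.1904 − 1.282 = 1.9084 → 1.91
Power = Φ(1.91) = 0.972.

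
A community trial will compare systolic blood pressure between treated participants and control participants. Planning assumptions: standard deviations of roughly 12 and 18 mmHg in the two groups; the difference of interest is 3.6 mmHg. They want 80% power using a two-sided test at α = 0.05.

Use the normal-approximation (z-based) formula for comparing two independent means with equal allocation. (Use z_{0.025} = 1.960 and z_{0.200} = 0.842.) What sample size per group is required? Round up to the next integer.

n = (z_{α/2} + z_β)² · (σ₁² + σ₂²) / δ²
  = (1.960 + 0.842)² · (12² + 18² = 468) / 3.6²
  = 7.8512 · 468 / 12.96
  = 283.52
Round up → n = 284 per group.

n = 284 per group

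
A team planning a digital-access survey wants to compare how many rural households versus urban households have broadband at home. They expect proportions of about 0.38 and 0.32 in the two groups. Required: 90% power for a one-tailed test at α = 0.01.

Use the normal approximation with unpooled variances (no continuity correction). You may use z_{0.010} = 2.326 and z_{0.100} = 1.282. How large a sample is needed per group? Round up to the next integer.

n = (z_α + z_β)² · [p₁(1−p₁) + p₂(1−p₂)] / (p₁ − p₂)²
  = (2.326 + 1.282)² · (0.38·0.62 + 0.32·0.68) / (0.06)²
  = (3.608)² · (0.2356 + 0.2176) / 0.0036
  = 13.0177 · 0.4532 / 0.0036
  = 1638.78
Round up → n = 1639 per group.

n = 1639 per group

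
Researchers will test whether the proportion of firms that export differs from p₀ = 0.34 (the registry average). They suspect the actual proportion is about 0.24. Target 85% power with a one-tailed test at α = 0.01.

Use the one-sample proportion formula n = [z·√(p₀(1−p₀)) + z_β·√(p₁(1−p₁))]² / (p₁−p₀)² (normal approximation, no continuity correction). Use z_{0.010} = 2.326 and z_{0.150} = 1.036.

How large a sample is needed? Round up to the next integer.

n = 239

n = [z_α·√(p₀q₀) + z_β·√(p₁q₁)]² / (p₁ − p₀)²
  = [2.326·√(0.34·0.66) + 1.036·√(0.24·0.76)]² / (-0.10)²
  = [2.326·0.4737 + 1.036·0.4271]² / 0.0100
  = [1.5443]² / 0.0100
  = 238.49
Round up → n = 239.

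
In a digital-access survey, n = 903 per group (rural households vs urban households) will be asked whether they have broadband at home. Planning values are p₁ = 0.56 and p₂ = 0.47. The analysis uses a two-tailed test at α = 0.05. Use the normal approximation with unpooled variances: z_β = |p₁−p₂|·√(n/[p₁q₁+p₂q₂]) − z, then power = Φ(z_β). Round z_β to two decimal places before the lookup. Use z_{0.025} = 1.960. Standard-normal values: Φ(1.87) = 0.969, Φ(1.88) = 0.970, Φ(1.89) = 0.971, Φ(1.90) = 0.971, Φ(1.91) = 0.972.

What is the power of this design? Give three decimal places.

Power ≈ 0.970

z_β = |p₁−p₂|·√(n/[p₁q₁+p₂q₂]) − z_{α/2}
    = 0.09 · √(903/0.4955) − 1.960
    = 0.09 · 42.6896 − 1.960
    = 3.8421 − 1.960 = 1.8821 → 1.88
Power = Φ(1.88) = 0.970.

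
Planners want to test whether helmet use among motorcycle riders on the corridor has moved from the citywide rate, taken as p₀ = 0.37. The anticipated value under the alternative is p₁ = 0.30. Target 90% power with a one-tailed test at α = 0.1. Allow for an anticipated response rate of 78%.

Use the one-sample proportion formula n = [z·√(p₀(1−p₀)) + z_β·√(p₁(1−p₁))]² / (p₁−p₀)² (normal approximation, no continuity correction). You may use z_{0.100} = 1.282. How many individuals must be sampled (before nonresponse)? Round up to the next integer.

n = 381

n = [z_α·√(p₀q₀) + z_β·√(p₁q₁)]² / (p₁ − p₀)²
  = [1.282·√(0.37·0.63) + 1.282·√(0.30·0.70)]² / (-0.07)²
  = [1.282·0.4828 + 1.282·0.4583]² / 0.0049
  = [1.2064]² / 0.0049
  = 297.04
Adjust for 78% response: 297.04 / 0.78 = 380.82.
Round up → n = 381.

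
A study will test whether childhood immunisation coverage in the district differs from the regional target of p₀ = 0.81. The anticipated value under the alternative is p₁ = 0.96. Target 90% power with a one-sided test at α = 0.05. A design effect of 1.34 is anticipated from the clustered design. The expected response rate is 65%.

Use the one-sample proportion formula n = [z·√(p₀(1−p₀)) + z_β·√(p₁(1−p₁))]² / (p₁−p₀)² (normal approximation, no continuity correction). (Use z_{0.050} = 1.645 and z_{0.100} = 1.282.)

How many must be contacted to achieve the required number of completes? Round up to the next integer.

n = 74

n = [z_α·√(p₀q₀) + z_β·√(p₁q₁)]² / (p₁ − p₀)²
  = [1.645·√(0.81·0.19) + 1.282·√(0.96·0.04)]² / (0.15)²
  = [1.645·0.3923 + 1.282·0.1960]² / 0.0225
  = [0.8966]² / 0.0225
  = 35.72
Design effect: 1.34 × 35.72 = 47.87.
Adjust for 65% response: 47.87 / 0.65 = 73.65.
Round up → n = 74.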